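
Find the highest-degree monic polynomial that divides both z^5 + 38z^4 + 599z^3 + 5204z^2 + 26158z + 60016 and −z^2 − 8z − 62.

z^2 + 8z + 62

By polynomial division,
  z^5 + 38z^4 + 599z^3 + 5204z^2 + 26158z + 60016 = (−z^3 − 30z^2 − 297z − 968)(−z^2 − 8z − 62) + (0)
Last nonzero remainder: −z^2 − 8z − 62. Dividing through by −1 gives the monic gcd z^2 + 8z + 62.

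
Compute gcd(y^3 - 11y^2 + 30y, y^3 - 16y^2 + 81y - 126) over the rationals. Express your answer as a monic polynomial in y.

y - 6

Euclidean algorithm in ℚ[y]:
  y^3 - 11y^2 + 30y = (y^3 - 16y^2 + 81y - 126) + (5y^2 - 51y + 126)
  y^3 - 16y^2 + 81y - 126 = ((1/5)y - 29/25)(5y^2 - 51y + 126) + (-(84/25)y + 504/25)
  5y^2 - 51y + 126 = (-(125/84)y + 25/4)(-(84/25)y + 504/25) + (0)
Last nonzero remainder: -(84/25)y + 504/25. Dividing through by -84/25 gives the monic gcd y - 6.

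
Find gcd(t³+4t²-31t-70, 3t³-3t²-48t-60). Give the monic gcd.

By polynomial division,
  t³+4t²-31t-70 = (1/3)(3t³-3t²-48t-60) + (5t²-15t-50)
  3t³-3t²-48t-60 = ((3/5)t+6/5)(5t²-15t-50) + (0)
Last nonzero remainder: 5t²-15t-50. Dividing through by 5 gives the monic gcd t²-3t-10.

t²-3t-10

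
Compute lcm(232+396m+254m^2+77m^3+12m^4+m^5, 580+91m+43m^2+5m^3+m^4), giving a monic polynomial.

4640+7688m+4916m^2+1682m^3+417m^4+85m^5+11m^6+m^7

Euclidean algorithm in ℚ[m]:
  m^5+12m^4+77m^3+254m^2+396m+232 = (m+7)(m^4+5m^3+43m^2+91m+580) + (-m^3-138m^2-821m-3828)
  m^4+5m^3+43m^2+91m+580 = (-m+133)(-m^3-138m^2-821m-3828) + (17576m^2+105456m+509704)
  -m^3-138m^2-821m-3828 = (-(1/17576)m-33/4394)(17576m^2+105456m+509704) + (0)
Last nonzero remainder: 17576m^2+105456m+509704. Dividing through by 17576 gives the monic gcd m^2+6m+29.
Then lcm(f, g) = f·g / gcd(f, g); expanding and making the result monic gives the answer.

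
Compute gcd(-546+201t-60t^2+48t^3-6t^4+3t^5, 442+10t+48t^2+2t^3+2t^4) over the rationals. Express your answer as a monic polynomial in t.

13-2t+t^2

Euclidean algorithm in ℚ[t]:
  3t^5-6t^4+48t^3-60t^2+201t-546 = ((3/2)t-9/2)(2t^4+2t^3+48t^2+10t+442) + (-15t^3+141t^2-417t+1443)
  2t^4+2t^3+48t^2+10t+442 = (-(2/15)t-104/75)(-15t^3+141t^2-417t+1443) + ((4698/25)t^2-(9396/25)t+61074/25)
  -15t^3+141t^2-417t+1443 = (-(125/1566)t+925/1566)((4698/25)t^2-(9396/25)t+61074/25) + (0)
Last nonzero remainder: (4698/25)t^2-(9396/25)t+61074/25. Dividing through by 4698/25 gives the monic gcd t^2-2t+13.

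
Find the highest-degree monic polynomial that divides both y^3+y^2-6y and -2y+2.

1

By polynomial division,
  y^3+y^2-6y = (-(1/2)y^2-y+2)(-2y+2) + (-4)
  -2y+2 = ((1/2)y-1/2)(-4) + (0)
The last nonzero remainder is the constant -4, so the polynomials are coprime and gcd = 1.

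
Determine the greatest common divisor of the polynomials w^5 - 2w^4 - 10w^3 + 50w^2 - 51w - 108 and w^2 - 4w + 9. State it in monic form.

Repeated division with remainder:
  w^5 - 2w^4 - 10w^3 + 50w^2 - 51w - 108 = (w^3 + 2w^2 - 11w - 12)(w^2 - 4w + 9) + (0)
The last nonzero remainder w^2 - 4w + 9 is already monic.

w^2 - 4w + 9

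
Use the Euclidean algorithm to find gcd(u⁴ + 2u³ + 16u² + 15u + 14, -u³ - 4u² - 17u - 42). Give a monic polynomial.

u² + u + 14

Euclidean algorithm in ℚ[u]:
  u⁴ + 2u³ + 16u² + 15u + 14 = (-u + 2)(-u³ - 4u² - 17u - 42) + (7u² + 7u + 98)
  -u³ - 4u² - 17u - 42 = (-(1/7)u - 3/7)(7u² + 7u + 98) + (0)
Last nonzero remainder: 7u² + 7u + 98. Dividing through by 7 gives the monic gcd u² + u + 14.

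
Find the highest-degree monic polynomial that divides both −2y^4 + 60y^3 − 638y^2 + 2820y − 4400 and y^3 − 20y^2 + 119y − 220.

Repeated division with remainder:
  −2y^4 + 60y^3 − 638y^2 + 2820y − 4400 = (−2y + 20)(y^3 − 20y^2 + 119y − 220) + (0)
The last nonzero remainder y^3 − 20y^2 + 119y − 220 is already monic.

y^3 − 20y^2 + 119y − 220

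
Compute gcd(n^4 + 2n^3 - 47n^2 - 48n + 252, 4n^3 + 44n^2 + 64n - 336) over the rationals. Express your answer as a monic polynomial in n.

n^2 + 5n - 14

By polynomial division,
  n^4 + 2n^3 - 47n^2 - 48n + 252 = ((1/4)n - 9/4)(4n^3 + 44n^2 + 64n - 336) + (36n^2 + 180n - 504)
  4n^3 + 44n^2 + 64n - 336 = ((1/9)n + 2/3)(36n^2 + 180n - 504) + (0)
Last nonzero remainder: 36n^2 + 180n - 504. Dividing through by 36 gives the monic gcd n^2 + 5n - 14.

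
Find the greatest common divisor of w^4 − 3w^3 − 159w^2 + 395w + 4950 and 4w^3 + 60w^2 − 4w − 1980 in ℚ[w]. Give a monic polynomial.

Euclidean algorithm in ℚ[w]:
  w^4 − 3w^3 − 159w^2 + 395w + 4950 = ((1/4)w − 9/2)(4w^3 + 60w^2 − 4w − 1980) + (112w^2 + 872w − 3960)
  4w^3 + 60w^2 − 4w − 1980 = ((1/28)w + 101/392)(112w^2 + 872w − 3960) + (−(4275/49)w − 47025/49)
  112w^2 + 872w − 3960 = (−(5488/4275)w + 392/95)(−(4275/49)w − 47025/49) + (0)
Last nonzero remainder: −(4275/49)w − 47025/49. Dividing through by −4275/49 gives the monic gcd w + 11.

w + 11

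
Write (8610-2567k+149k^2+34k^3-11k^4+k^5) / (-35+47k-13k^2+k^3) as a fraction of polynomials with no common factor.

Apply the Euclidean algorithm:
  k^5-11k^4+34k^3+149k^2-2567k+8610 = (k^2+2k+13)(k^3-13k^2+47k-35) + (259k^2-3108k+9065)
  k^3-13k^2+47k-35 = ((1/259)k-1/259)(259k^2-3108k+9065) + (0)
Last nonzero remainder: 259k^2-3108k+9065. Dividing through by 259 gives the monic gcd k^2-12k+35.
Cancel k^2-12k+35 from numerator and denominator to get the reduced form.

(246+11k+k^2+k^3)/(-1+k)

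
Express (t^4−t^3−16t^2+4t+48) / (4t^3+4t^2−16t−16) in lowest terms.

(t^2−t−12)/(4t+4)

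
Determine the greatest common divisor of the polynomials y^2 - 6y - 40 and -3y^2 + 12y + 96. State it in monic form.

By polynomial division,
  y^2 - 6y - 40 = (-1/3)(-3y^2 + 12y + 96) + (-2y - 8)
  -3y^2 + 12y + 96 = ((3/2)y - 12)(-2y - 8) + (0)
Last nonzero remainder: -2y - 8. Dividing through by -2 gives the monic gcd y + 4.

y + 4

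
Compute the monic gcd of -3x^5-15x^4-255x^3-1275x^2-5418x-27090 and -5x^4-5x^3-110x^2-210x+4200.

Euclidean algorithm in ℚ[x]:
  -3x^5-15x^4-255x^3-1275x^2-5418x-27090 = ((3/5)x+12/5)(-5x^4-5x^3-110x^2-210x+4200) + (-177x^3-885x^2-7434x-37170)
  -5x^4-5x^3-110x^2-210x+4200 = ((5/177)x-20/177)(-177x^3-885x^2-7434x-37170) + (0)
Last nonzero remainder: -177x^3-885x^2-7434x-37170. Dividing through by -177 gives the monic gcd x^3+5x^2+42x+210.

x^3+5x^2+42x+210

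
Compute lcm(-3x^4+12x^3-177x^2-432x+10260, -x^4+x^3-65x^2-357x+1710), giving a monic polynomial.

x^5-7x^4+71x^3-33x^2-3852x+10260

By polynomial division,
  -3x^4+12x^3-177x^2-432x+10260 = (3)(-x^4+x^3-65x^2-357x+1710) + (9x^3+18x^2+639x+5130)
  -x^4+x^3-65x^2-357x+1710 = (-(1/9)x+1/3)(9x^3+18x^2+639x+5130) + (0)
Last nonzero remainder: 9x^3+18x^2+639x+5130. Dividing through by 9 gives the monic gcd x^3+2x^2+71x+570.
Then lcm(f, g) = f·g / gcd(f, g); expanding and making the result monic gives the answer.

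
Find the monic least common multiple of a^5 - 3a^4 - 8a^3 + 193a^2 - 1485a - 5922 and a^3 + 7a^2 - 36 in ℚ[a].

Apply the Euclidean algorithm:
  a^5 - 3a^4 - 8a^3 + 193a^2 - 1485a - 5922 = (a^2 - 10a + 62)(a^3 + 7a^2 - 36) + (-205a^2 - 1845a - 3690)
  a^3 + 7a^2 - 36 = (-(1/205)a + 2/205)(-205a^2 - 1845a - 3690) + (0)
Last nonzero remainder: -205a^2 - 1845a - 3690. Dividing through by -205 gives the monic gcd a^2 + 9a + 18.
Then lcm(f, g) = f·g / gcd(f, g); expanding and making the result monic gives the answer.

a^6 - 5a^5 - 2a^4 + 209a^3 - 1871a^2 - 2952a + 11844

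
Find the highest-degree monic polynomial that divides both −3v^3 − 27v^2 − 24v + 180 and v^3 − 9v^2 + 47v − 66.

Repeated division with remainder:
  −3v^3 − 27v^2 − 24v + 180 = (−3)(v^3 − 9v^2 + 47v − 66) + (−54v^2 + 117v − 18)
  v^3 − 9v^2 + 47v − 66 = (−(1/54)v + 41/324)(−54v^2 + 117v − 18) + ((1147/36)v − 1147/18)
  −54v^2 + 117v − 18 = (−(1944/1147)v + 324/1147)((1147/36)v − 1147/18) + (0)
Last nonzero remainder: (1147/36)v − 1147/18. Dividing through by 1147/36 gives the monic gcd v − 2.

v − 2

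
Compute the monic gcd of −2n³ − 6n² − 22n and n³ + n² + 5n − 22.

Apply the Euclidean algorithm:
  −2n³ − 6n² − 22n = (−2)(n³ + n² + 5n − 22) + (−4n² − 12n − 44)
  n³ + n² + 5n − 22 = (−(1/4)n + 1/2)(−4n² − 12n − 44) + (0)
Last nonzero remainder: −4n² − 12n − 44. Dividing through by −4 gives the monic gcd n² + 3n + 11.

n² + 3n + 11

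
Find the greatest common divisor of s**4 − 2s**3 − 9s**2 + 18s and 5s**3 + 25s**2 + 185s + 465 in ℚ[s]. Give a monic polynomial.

s + 3

By polynomial division,
  s**4 − 2s**3 − 9s**2 + 18s = ((1/5)s − 7/5)(5s**3 + 25s**2 + 185s + 465) + (−11s**2 + 184s + 651)
  5s**3 + 25s**2 + 185s + 465 = (−(5/11)s − 1195/121)(−11s**2 + 184s + 651) + ((278070/121)s + 834210/121)
  −11s**2 + 184s + 651 = (−(1331/278070)s + 847/8970)((278070/121)s + 834210/121) + (0)
Last nonzero remainder: (278070/121)s + 834210/121. Dividing through by 278070/121 gives the monic gcd s + 3.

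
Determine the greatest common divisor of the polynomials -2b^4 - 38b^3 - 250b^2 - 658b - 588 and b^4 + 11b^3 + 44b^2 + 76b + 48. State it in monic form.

By polynomial division,
  -2b^4 - 38b^3 - 250b^2 - 658b - 588 = (-2)(b^4 + 11b^3 + 44b^2 + 76b + 48) + (-16b^3 - 162b^2 - 506b - 492)
  b^4 + 11b^3 + 44b^2 + 76b + 48 = (-(1/16)b - 7/128)(-16b^3 - 162b^2 - 506b - 492) + ((225/64)b^2 + (1125/64)b + 675/32)
  -16b^3 - 162b^2 - 506b - 492 = (-(1024/225)b - 5248/225)((225/64)b^2 + (1125/64)b + 675/32) + (0)
Last nonzero remainder: (225/64)b^2 + (1125/64)b + 675/32. Dividing through by 225/64 gives the monic gcd b^2 + 5b + 6.

b^2 + 5b + 6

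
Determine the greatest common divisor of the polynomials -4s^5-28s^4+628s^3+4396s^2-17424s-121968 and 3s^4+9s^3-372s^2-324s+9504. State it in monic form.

s^3+11s^2-36s-396

Apply the Euclidean algorithm:
  -4s^5-28s^4+628s^3+4396s^2-17424s-121968 = (-(4/3)s-16/3)(3s^4+9s^3-372s^2-324s+9504) + (180s^3+1980s^2-6480s-71280)
  3s^4+9s^3-372s^2-324s+9504 = ((1/60)s-2/15)(180s^3+1980s^2-6480s-71280) + (0)
Last nonzero remainder: 180s^3+1980s^2-6480s-71280. Dividing through by 180 gives the monic gcd s^3+11s^2-36s-396.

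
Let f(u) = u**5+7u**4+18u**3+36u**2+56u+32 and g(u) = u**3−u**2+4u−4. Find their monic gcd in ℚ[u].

u**2+4

Euclidean algorithm in ℚ[u]:
  u**5+7u**4+18u**3+36u**2+56u+32 = (u**2+8u+22)(u**3−u**2+4u−4) + (30u**2+120)
  u**3−u**2+4u−4 = ((1/30)u−1/30)(30u**2+120) + (0)
Last nonzero remainder: 30u**2+120. Dividing through by 30 gives the monic gcd u**2+4.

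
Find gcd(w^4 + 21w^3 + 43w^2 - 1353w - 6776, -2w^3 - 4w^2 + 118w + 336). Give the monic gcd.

w^2 - w - 56

Repeated division with remainder:
  w^4 + 21w^3 + 43w^2 - 1353w - 6776 = (-(1/2)w - 19/2)(-2w^3 - 4w^2 + 118w + 336) + (64w^2 - 64w - 3584)
  -2w^3 - 4w^2 + 118w + 336 = (-(1/32)w - 3/32)(64w^2 - 64w - 3584) + (0)
Last nonzero remainder: 64w^2 - 64w - 3584. Dividing through by 64 gives the monic gcd w^2 - w - 56.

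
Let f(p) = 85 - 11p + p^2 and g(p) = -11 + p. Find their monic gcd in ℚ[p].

1

By polynomial division,
  p^2 - 11p + 85 = (p)(p - 11) + (85)
  p - 11 = ((1/85)p - 11/85)(85) + (0)
The last nonzero remainder is the constant 85, so the polynomials are coprime and gcd = 1.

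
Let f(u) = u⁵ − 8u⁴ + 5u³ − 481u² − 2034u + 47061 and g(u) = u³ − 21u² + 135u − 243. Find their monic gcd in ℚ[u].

Repeated division with remainder:
  u⁵ − 8u⁴ + 5u³ − 481u² − 2034u + 47061 = (u² + 13u + 143)(u³ − 21u² + 135u − 243) + (1010u² − 18180u + 81810)
  u³ − 21u² + 135u − 243 = ((1/1010)u − 3/1010)(1010u² − 18180u + 81810) + (0)
Last nonzero remainder: 1010u² − 18180u + 81810. Dividing through by 1010 gives the monic gcd u² − 18u + 81.

u² − 18u + 81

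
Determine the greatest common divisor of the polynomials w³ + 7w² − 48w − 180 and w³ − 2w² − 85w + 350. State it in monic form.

w + 10

Euclidean algorithm in ℚ[w]:
  w³ + 7w² − 48w − 180 = (w³ − 2w² − 85w + 350) + (9w² + 37w − 530)
  w³ − 2w² − 85w + 350 = ((1/9)w − 55/81)(9w² + 37w − 530) + (−(80/81)w − 800/81)
  9w² + 37w − 530 = (−(729/80)w + 4293/80)(−(80/81)w − 800/81) + (0)
Last nonzero remainder: −(80/81)w − 800/81. Dividing through by −80/81 gives the monic gcd w + 10.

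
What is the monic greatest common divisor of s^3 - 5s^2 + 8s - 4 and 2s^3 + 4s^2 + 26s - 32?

s - 1

Repeated division with remainder:
  s^3 - 5s^2 + 8s - 4 = (1/2)(2s^3 + 4s^2 + 26s - 32) + (-7s^2 - 5s + 12)
  2s^3 + 4s^2 + 26s - 32 = (-(2/7)s - 18/49)(-7s^2 - 5s + 12) + ((1352/49)s - 1352/49)
  -7s^2 - 5s + 12 = (-(343/1352)s - 147/338)((1352/49)s - 1352/49) + (0)
Last nonzero remainder: (1352/49)s - 1352/49. Dividing through by 1352/49 gives the monic gcd s - 1.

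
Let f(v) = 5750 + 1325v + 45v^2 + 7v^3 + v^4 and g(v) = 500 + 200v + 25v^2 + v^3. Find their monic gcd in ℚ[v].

Apply the Euclidean algorithm:
  v^4 + 7v^3 + 45v^2 + 1325v + 5750 = (v - 18)(v^3 + 25v^2 + 200v + 500) + (295v^2 + 4425v + 14750)
  v^3 + 25v^2 + 200v + 500 = ((1/295)v + 2/59)(295v^2 + 4425v + 14750) + (0)
Last nonzero remainder: 295v^2 + 4425v + 14750. Dividing through by 295 gives the monic gcd v^2 + 15v + 50.

50 + 15v + v^2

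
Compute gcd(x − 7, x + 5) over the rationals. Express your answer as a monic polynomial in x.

Euclidean algorithm in ℚ[x]:
  x − 7 = (x + 5) + (−12)
  x + 5 = (−(1/12)x − 5/12)(−12) + (0)
The last nonzero remainder is the constant −12, so the polynomials are coprime and gcd = 1.

1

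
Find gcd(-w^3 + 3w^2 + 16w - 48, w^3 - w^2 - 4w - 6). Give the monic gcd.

Euclidean algorithm in ℚ[w]:
  -w^3 + 3w^2 + 16w - 48 = (-1)(w^3 - w^2 - 4w - 6) + (2w^2 + 12w - 54)
  w^3 - w^2 - 4w - 6 = ((1/2)w - 7/2)(2w^2 + 12w - 54) + (65w - 195)
  2w^2 + 12w - 54 = ((2/65)w + 18/65)(65w - 195) + (0)
Last nonzero remainder: 65w - 195. Dividing through by 65 gives the monic gcd w - 3.

w - 3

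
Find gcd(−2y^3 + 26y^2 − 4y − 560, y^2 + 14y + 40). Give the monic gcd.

Repeated division with remainder:
  −2y^3 + 26y^2 − 4y − 560 = (−2y + 54)(y^2 + 14y + 40) + (−680y − 2720)
  y^2 + 14y + 40 = (−(1/680)y − 1/68)(−680y − 2720) + (0)
Last nonzero remainder: −680y − 2720. Dividing through by −680 gives the monic gcd y + 4.

y + 4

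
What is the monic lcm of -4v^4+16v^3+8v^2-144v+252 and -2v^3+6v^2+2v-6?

Repeated division with remainder:
  -4v^4+16v^3+8v^2-144v+252 = (2v-2)(-2v^3+6v^2+2v-6) + (16v^2-128v+240)
  -2v^3+6v^2+2v-6 = (-(1/8)v-5/8)(16v^2-128v+240) + (-48v+144)
  16v^2-128v+240 = (-(1/3)v+5/3)(-48v+144) + (0)
Last nonzero remainder: -48v+144. Dividing through by -48 gives the monic gcd v-3.
Then lcm(f, g) = f·g / gcd(f, g); expanding and making the result monic gives the answer.

v^6-4v^5-3v^4+40v^3-61v^2-36v+63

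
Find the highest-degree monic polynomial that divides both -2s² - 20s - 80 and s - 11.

1

Repeated division with remainder:
  -2s² - 20s - 80 = (-2s - 42)(s - 11) + (-542)
  s - 11 = (-(1/542)s + 11/542)(-542) + (0)
The last nonzero remainder is the constant -542, so the polynomials are coprime and gcd = 1.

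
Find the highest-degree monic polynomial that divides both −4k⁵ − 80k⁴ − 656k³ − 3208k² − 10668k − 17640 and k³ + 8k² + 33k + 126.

Apply the Euclidean algorithm:
  −4k⁵ − 80k⁴ − 656k³ − 3208k² − 10668k − 17640 = (−4k² − 48k − 140)(k³ + 8k² + 33k + 126) + (0)
The last nonzero remainder k³ + 8k² + 33k + 126 is already monic.

k³ + 8k² + 33k + 126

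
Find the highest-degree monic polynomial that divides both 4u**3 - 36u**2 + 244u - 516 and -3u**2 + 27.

u - 3

Repeated division with remainder:
  4u**3 - 36u**2 + 244u - 516 = (-(4/3)u + 12)(-3u**2 + 27) + (280u - 840)
  -3u**2 + 27 = (-(3/280)u - 9/280)(280u - 840) + (0)
Last nonzero remainder: 280u - 840. Dividing through by 280 gives the monic gcd u - 3.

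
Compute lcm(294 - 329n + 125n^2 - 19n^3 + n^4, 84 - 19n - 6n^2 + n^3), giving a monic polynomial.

1176 - 1022n + 171n^2 + 49n^3 - 15n^4 + n^5

Apply the Euclidean algorithm:
  n^4 - 19n^3 + 125n^2 - 329n + 294 = (n - 13)(n^3 - 6n^2 - 19n + 84) + (66n^2 - 660n + 1386)
  n^3 - 6n^2 - 19n + 84 = ((1/66)n + 2/33)(66n^2 - 660n + 1386) + (0)
Last nonzero remainder: 66n^2 - 660n + 1386. Dividing through by 66 gives the monic gcd n^2 - 10n + 21.
Then lcm(f, g) = f·g / gcd(f, g); expanding and making the result monic gives the answer.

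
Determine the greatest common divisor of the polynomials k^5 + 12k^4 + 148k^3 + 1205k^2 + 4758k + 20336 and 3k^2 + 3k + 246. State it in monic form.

k^2 + k + 82

Repeated division with remainder:
  k^5 + 12k^4 + 148k^3 + 1205k^2 + 4758k + 20336 = ((1/3)k^3 + (11/3)k^2 + (55/3)k + 248/3)(3k^2 + 3k + 246) + (0)
Last nonzero remainder: 3k^2 + 3k + 246. Dividing through by 3 gives the monic gcd k^2 + k + 82.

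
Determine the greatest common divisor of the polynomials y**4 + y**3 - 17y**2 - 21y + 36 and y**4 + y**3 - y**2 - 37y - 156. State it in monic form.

y**2 - y - 12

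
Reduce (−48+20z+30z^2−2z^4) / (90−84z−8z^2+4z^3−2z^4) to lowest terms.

(−8−2z+z^2)/(15−4z+z^2)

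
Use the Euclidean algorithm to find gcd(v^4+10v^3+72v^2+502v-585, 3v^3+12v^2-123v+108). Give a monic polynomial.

Euclidean algorithm in ℚ[v]:
  v^4+10v^3+72v^2+502v-585 = ((1/3)v+2)(3v^3+12v^2-123v+108) + (89v^2+712v-801)
  3v^3+12v^2-123v+108 = ((3/89)v-12/89)(89v^2+712v-801) + (0)
Last nonzero remainder: 89v^2+712v-801. Dividing through by 89 gives the monic gcd v^2+8v-9.

v^2+8v-9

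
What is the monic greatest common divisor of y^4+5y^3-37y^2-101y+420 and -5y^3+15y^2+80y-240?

y^2-7y+12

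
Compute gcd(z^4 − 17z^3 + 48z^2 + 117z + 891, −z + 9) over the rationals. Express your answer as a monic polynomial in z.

z − 9

Euclidean algorithm in ℚ[z]:
  z^4 − 17z^3 + 48z^2 + 117z + 891 = (−z^3 + 8z^2 + 24z + 99)(−z + 9) + (0)
Last nonzero remainder: −z + 9. Dividing through by −1 gives the monic gcd z − 9.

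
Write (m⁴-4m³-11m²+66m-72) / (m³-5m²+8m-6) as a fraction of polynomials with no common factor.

By polynomial division,
  m⁴-4m³-11m²+66m-72 = (m+1)(m³-5m²+8m-6) + (-14m²+64m-66)
  m³-5m²+8m-6 = (-(1/14)m+3/98)(-14m²+64m-66) + ((65/49)m-195/49)
  -14m²+64m-66 = (-(686/65)m+1078/65)((65/49)m-195/49) + (0)
Last nonzero remainder: (65/49)m-195/49. Dividing through by 65/49 gives the monic gcd m-3.
Cancel m-3 from numerator and denominator to get the reduced form.

(m³-m²-14m+24)/(m²-2m+2)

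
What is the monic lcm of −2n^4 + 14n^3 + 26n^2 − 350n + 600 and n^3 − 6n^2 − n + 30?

Repeated division with remainder:
  −2n^4 + 14n^3 + 26n^2 − 350n + 600 = (−2n + 2)(n^3 − 6n^2 − n + 30) + (36n^2 − 288n + 540)
  n^3 − 6n^2 − n + 30 = ((1/36)n + 1/18)(36n^2 − 288n + 540) + (0)
Last nonzero remainder: 36n^2 − 288n + 540. Dividing through by 36 gives the monic gcd n^2 − 8n + 15.
Then lcm(f, g) = f·g / gcd(f, g); expanding and making the result monic gives the answer.

n^5 − 5n^4 − 27n^3 + 149n^2 + 50n − 600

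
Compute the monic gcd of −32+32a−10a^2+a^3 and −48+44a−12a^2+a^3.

8−6a+a^2

Repeated division with remainder:
  a^3−10a^2+32a−32 = (a^3−12a^2+44a−48) + (2a^2−12a+16)
  a^3−12a^2+44a−48 = ((1/2)a−3)(2a^2−12a+16) + (0)
Last nonzero remainder: 2a^2−12a+16. Dividing through by 2 gives the monic gcd a^2−6a+8.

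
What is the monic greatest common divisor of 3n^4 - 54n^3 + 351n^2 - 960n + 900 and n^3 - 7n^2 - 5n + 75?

n^2 - 10n + 25

Repeated division with remainder:
  3n^4 - 54n^3 + 351n^2 - 960n + 900 = (3n - 33)(n^3 - 7n^2 - 5n + 75) + (135n^2 - 1350n + 3375)
  n^3 - 7n^2 - 5n + 75 = ((1/135)n + 1/45)(135n^2 - 1350n + 3375) + (0)
Last nonzero remainder: 135n^2 - 1350n + 3375. Dividing through by 135 gives the monic gcd n^2 - 10n + 25.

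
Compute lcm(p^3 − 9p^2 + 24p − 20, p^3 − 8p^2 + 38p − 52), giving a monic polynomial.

p^5 − 15p^4 + 104p^3 − 398p^2 + 744p − 520

Apply the Euclidean algorithm:
  p^3 − 9p^2 + 24p − 20 = (p^3 − 8p^2 + 38p − 52) + (−p^2 − 14p + 32)
  p^3 − 8p^2 + 38p − 52 = (−p + 22)(−p^2 − 14p + 32) + (378p − 756)
  −p^2 − 14p + 32 = (−(1/378)p − 8/189)(378p − 756) + (0)
Last nonzero remainder: 378p − 756. Dividing through by 378 gives the monic gcd p − 2.
Then lcm(f, g) = f·g / gcd(f, g); expanding and making the result monic gives the answer.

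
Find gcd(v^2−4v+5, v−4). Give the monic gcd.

1

By polynomial division,
  v^2−4v+5 = (v)(v−4) + (5)
  v−4 = ((1/5)v−4/5)(5) + (0)
The last nonzero remainder is the constant 5, so the polynomials are coprime and gcd = 1.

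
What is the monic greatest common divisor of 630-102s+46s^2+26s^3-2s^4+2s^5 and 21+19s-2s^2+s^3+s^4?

Apply the Euclidean algorithm:
  2s^5-2s^4+26s^3+46s^2-102s+630 = (2s-4)(s^4+s^3-2s^2+19s+21) + (34s^3-68s+714)
  s^4+s^3-2s^2+19s+21 = ((1/34)s+1/34)(34s^3-68s+714) + (0)
Last nonzero remainder: 34s^3-68s+714. Dividing through by 34 gives the monic gcd s^3-2s+21.

21-2s+s^3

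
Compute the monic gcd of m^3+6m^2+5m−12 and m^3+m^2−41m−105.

m+3

Repeated division with remainder:
  m^3+6m^2+5m−12 = (m^3+m^2−41m−105) + (5m^2+46m+93)
  m^3+m^2−41m−105 = ((1/5)m−41/25)(5m^2+46m+93) + ((396/25)m+1188/25)
  5m^2+46m+93 = ((125/396)m+775/396)((396/25)m+1188/25) + (0)
Last nonzero remainder: (396/25)m+1188/25. Dividing through by 396/25 gives the monic gcd m+3.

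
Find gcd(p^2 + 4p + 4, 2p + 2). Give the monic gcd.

Repeated division with remainder:
  p^2 + 4p + 4 = ((1/2)p + 3/2)(2p + 2) + (1)
  2p + 2 = (2p + 2)(1) + (0)
The last nonzero remainder is the constant 1, so the polynomials are coprime and gcd = 1.

1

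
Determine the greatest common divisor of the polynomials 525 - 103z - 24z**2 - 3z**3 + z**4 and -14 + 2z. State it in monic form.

-7 + z

Apply the Euclidean algorithm:
  z**4 - 3z**3 - 24z**2 - 103z + 525 = ((1/2)z**3 + 2z**2 + 2z - 75/2)(2z - 14) + (0)
Last nonzero remainder: 2z - 14. Dividing through by 2 gives the monic gcd z - 7.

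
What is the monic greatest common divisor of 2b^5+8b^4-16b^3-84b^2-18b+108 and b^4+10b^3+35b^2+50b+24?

Apply the Euclidean algorithm:
  2b^5+8b^4-16b^3-84b^2-18b+108 = (2b-12)(b^4+10b^3+35b^2+50b+24) + (34b^3+236b^2+534b+396)
  b^4+10b^3+35b^2+50b+24 = ((1/34)b+26/289)(34b^3+236b^2+534b+396) + (-(560/289)b^2-(2800/289)b-3360/289)
  34b^3+236b^2+534b+396 = (-(4913/280)b-9537/280)(-(560/289)b^2-(2800/289)b-3360/289) + (0)
Last nonzero remainder: -(560/289)b^2-(2800/289)b-3360/289. Dividing through by -560/289 gives the monic gcd b^2+5b+6.

b^2+5b+6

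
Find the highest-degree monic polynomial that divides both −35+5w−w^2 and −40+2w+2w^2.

Euclidean algorithm in ℚ[w]:
  −w^2+5w−35 = (−1/2)(2w^2+2w−40) + (6w−55)
  2w^2+2w−40 = ((1/3)w+61/18)(6w−55) + (2635/18)
  6w−55 = ((108/2635)w−198/527)(2635/18) + (0)
The last nonzero remainder is the constant 2635/18, so the polynomials are coprime and gcd = 1.

1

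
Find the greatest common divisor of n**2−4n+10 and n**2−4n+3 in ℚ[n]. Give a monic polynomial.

Repeated division with remainder:
  n**2−4n+10 = (n**2−4n+3) + (7)
  n**2−4n+3 = ((1/7)n**2−(4/7)n+3/7)(7) + (0)
The last nonzero remainder is the constant 7, so the polynomials are coprime and gcd = 1.

1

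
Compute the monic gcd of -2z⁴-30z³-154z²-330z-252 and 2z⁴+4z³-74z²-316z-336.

Repeated division with remainder:
  -2z⁴-30z³-154z²-330z-252 = (-1)(2z⁴+4z³-74z²-316z-336) + (-26z³-228z²-646z-588)
  2z⁴+4z³-74z²-316z-336 = (-(1/13)z+88/169)(-26z³-228z²-646z-588) + (-(840/169)z²-(4200/169)z-5040/169)
  -26z³-228z²-646z-588 = ((2197/420)z+1183/60)(-(840/169)z²-(4200/169)z-5040/169) + (0)
Last nonzero remainder: -(840/169)z²-(4200/169)z-5040/169. Dividing through by -840/169 gives the monic gcd z²+5z+6.

z²+5z+6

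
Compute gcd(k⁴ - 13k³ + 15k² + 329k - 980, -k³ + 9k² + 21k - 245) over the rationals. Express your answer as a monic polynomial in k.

Apply the Euclidean algorithm:
  k⁴ - 13k³ + 15k² + 329k - 980 = (-k + 4)(-k³ + 9k² + 21k - 245) + (0)
Last nonzero remainder: -k³ + 9k² + 21k - 245. Dividing through by -1 gives the monic gcd k³ - 9k² - 21k + 245.

k³ - 9k² - 21k + 245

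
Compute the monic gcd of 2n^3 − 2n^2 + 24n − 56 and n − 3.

By polynomial division,
  2n^3 − 2n^2 + 24n − 56 = (2n^2 + 4n + 36)(n − 3) + (52)
  n − 3 = ((1/52)n − 3/52)(52) + (0)
The last nonzero remainder is the constant 52, so the polynomials are coprime and gcd = 1.

1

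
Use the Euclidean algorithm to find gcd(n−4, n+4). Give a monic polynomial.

1

By polynomial division,
  n−4 = (n+4) + (−8)
  n+4 = (−(1/8)n−1/2)(−8) + (0)
The last nonzero remainder is the constant −8, so the polynomials are coprime and gcd = 1.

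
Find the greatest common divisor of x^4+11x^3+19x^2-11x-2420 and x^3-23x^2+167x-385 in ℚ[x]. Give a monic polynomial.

x-5

Euclidean algorithm in ℚ[x]:
  x^4+11x^3+19x^2-11x-2420 = (x+34)(x^3-23x^2+167x-385) + (634x^2-5304x+10670)
  x^3-23x^2+167x-385 = ((1/634)x-4639/200978)(634x^2-5304x+10670) + ((2787840/100489)x-13939200/100489)
  634x^2-5304x+10670 = ((31855013/1393920)x-9747433/126720)((2787840/100489)x-13939200/100489) + (0)
Last nonzero remainder: (2787840/100489)x-13939200/100489. Dividing through by 2787840/100489 gives the monic gcd x-5.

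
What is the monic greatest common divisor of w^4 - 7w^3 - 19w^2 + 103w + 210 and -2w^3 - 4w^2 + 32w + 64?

w + 2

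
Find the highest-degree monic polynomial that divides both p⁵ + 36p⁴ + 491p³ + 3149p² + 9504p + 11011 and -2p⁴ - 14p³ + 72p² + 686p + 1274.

p³ + 14p² + 62p + 91

Apply the Euclidean algorithm:
  p⁵ + 36p⁴ + 491p³ + 3149p² + 9504p + 11011 = (-(1/2)p - 29/2)(-2p⁴ - 14p³ + 72p² + 686p + 1274) + (324p³ + 4536p² + 20088p + 29484)
  -2p⁴ - 14p³ + 72p² + 686p + 1274 = (-(1/162)p + 7/162)(324p³ + 4536p² + 20088p + 29484) + (0)
Last nonzero remainder: 324p³ + 4536p² + 20088p + 29484. Dividing through by 324 gives the monic gcd p³ + 14p² + 62p + 91.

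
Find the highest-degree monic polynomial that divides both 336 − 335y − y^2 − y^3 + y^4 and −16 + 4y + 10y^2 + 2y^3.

−1 + y

Euclidean algorithm in ℚ[y]:
  y^4 − y^3 − y^2 − 335y + 336 = ((1/2)y − 3)(2y^3 + 10y^2 + 4y − 16) + (27y^2 − 315y + 288)
  2y^3 + 10y^2 + 4y − 16 = ((2/27)y + 100/81)(27y^2 − 315y + 288) + ((3344/9)y − 3344/9)
  27y^2 − 315y + 288 = ((243/3344)y − 162/209)((3344/9)y − 3344/9) + (0)
Last nonzero remainder: (3344/9)y − 3344/9. Dividing through by 3344/9 gives the monic gcd y − 1.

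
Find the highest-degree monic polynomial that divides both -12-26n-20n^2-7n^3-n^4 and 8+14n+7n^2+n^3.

2+3n+n^2

Euclidean algorithm in ℚ[n]:
  -n^4-7n^3-20n^2-26n-12 = (-n)(n^3+7n^2+14n+8) + (-6n^2-18n-12)
  n^3+7n^2+14n+8 = (-(1/6)n-2/3)(-6n^2-18n-12) + (0)
Last nonzero remainder: -6n^2-18n-12. Dividing through by -6 gives the monic gcd n^2+3n+2.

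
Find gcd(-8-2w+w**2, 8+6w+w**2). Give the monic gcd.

By polynomial division,
  w**2-2w-8 = (w**2+6w+8) + (-8w-16)
  w**2+6w+8 = (-(1/8)w-1/2)(-8w-16) + (0)
Last nonzero remainder: -8w-16. Dividing through by -8 gives the monic gcd w+2.

2+w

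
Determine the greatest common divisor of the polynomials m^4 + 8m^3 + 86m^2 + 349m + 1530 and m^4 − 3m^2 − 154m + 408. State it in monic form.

Euclidean algorithm in ℚ[m]:
  m^4 + 8m^3 + 86m^2 + 349m + 1530 = (m^4 − 3m^2 − 154m + 408) + (8m^3 + 89m^2 + 503m + 1122)
  m^4 − 3m^2 − 154m + 408 = ((1/8)m − 89/64)(8m^3 + 89m^2 + 503m + 1122) + ((3705/64)m^2 + (25935/64)m + 62985/32)
  8m^3 + 89m^2 + 503m + 1122 = ((512/3705)m + 704/1235)((3705/64)m^2 + (25935/64)m + 62985/32) + (0)
Last nonzero remainder: (3705/64)m^2 + (25935/64)m + 62985/32. Dividing through by 3705/64 gives the monic gcd m^2 + 7m + 34.

m^2 + 7m + 34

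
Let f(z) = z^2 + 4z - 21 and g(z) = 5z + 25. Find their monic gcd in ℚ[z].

1

Repeated division with remainder:
  z^2 + 4z - 21 = ((1/5)z - 1/5)(5z + 25) + (-16)
  5z + 25 = (-(5/16)z - 25/16)(-16) + (0)
The last nonzero remainder is the constant -16, so the polynomials are coprime and gcd = 1.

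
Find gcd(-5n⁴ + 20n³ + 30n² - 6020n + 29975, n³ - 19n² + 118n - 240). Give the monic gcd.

n - 5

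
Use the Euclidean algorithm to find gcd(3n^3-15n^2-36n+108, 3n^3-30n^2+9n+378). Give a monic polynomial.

n^2-3n-18

By polynomial division,
  3n^3-15n^2-36n+108 = (3n^3-30n^2+9n+378) + (15n^2-45n-270)
  3n^3-30n^2+9n+378 = ((1/5)n-7/5)(15n^2-45n-270) + (0)
Last nonzero remainder: 15n^2-45n-270. Dividing through by 15 gives the monic gcd n^2-3n-18.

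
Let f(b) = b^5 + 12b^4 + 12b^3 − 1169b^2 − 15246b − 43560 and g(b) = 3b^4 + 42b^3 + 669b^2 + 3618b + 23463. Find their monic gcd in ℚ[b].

b^2 + 9b + 99

Apply the Euclidean algorithm:
  b^5 + 12b^4 + 12b^3 − 1169b^2 − 15246b − 43560 = ((1/3)b − 2/3)(3b^4 + 42b^3 + 669b^2 + 3618b + 23463) + (−183b^3 − 1929b^2 − 20655b − 27918)
  3b^4 + 42b^3 + 669b^2 + 3618b + 23463 = (−(1/61)b − 211/3721)(−183b^3 − 1929b^2 − 20655b − 27918) + ((822375/3721)b^2 + (7401375/3721)b + 81415125/3721)
  −183b^3 − 1929b^2 − 20655b − 27918 = (−(226981/274125)b − 349774/274125)((822375/3721)b^2 + (7401375/3721)b + 81415125/3721) + (0)
Last nonzero remainder: (822375/3721)b^2 + (7401375/3721)b + 81415125/3721. Dividing through by 822375/3721 gives the monic gcd b^2 + 9b + 99.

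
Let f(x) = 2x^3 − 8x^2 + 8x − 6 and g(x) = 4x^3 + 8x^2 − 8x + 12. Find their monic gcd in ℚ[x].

Euclidean algorithm in ℚ[x]:
  2x^3 − 8x^2 + 8x − 6 = (1/2)(4x^3 + 8x^2 − 8x + 12) + (−12x^2 + 12x − 12)
  4x^3 + 8x^2 − 8x + 12 = (−(1/3)x − 1)(−12x^2 + 12x − 12) + (0)
Last nonzero remainder: −12x^2 + 12x − 12. Dividing through by −12 gives the monic gcd x^2 − x + 1.

x^2 − x + 1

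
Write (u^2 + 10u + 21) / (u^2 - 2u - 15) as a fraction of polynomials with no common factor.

(u + 7)/(u - 5)

Euclidean algorithm in ℚ[u]:
  u^2 + 10u + 21 = (u^2 - 2u - 15) + (12u + 36)
  u^2 - 2u - 15 = ((1/12)u - 5/12)(12u + 36) + (0)
Last nonzero remainder: 12u + 36. Dividing through by 12 gives the monic gcd u + 3.
Cancel u + 3 from numerator and denominator to get the reduced form.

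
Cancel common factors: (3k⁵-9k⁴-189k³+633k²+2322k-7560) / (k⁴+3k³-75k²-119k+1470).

Repeated division with remainder:
  3k⁵-9k⁴-189k³+633k²+2322k-7560 = (3k-18)(k⁴+3k³-75k²-119k+1470) + (90k³-360k²-4230k+18900)
  k⁴+3k³-75k²-119k+1470 = ((1/90)k+7/90)(90k³-360k²-4230k+18900) + (0)
Last nonzero remainder: 90k³-360k²-4230k+18900. Dividing through by 90 gives the monic gcd k³-4k²-47k+210.
Cancel k³-4k²-47k+210 from numerator and denominator to get the reduced form.

(3k²+3k-36)/(k+7)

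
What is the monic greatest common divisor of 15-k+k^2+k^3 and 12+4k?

Repeated division with remainder:
  k^3+k^2-k+15 = ((1/4)k^2-(1/2)k+5/4)(4k+12) + (0)
Last nonzero remainder: 4k+12. Dividing through by 4 gives the monic gcd k+3.

3+k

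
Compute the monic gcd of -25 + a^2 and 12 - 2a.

Repeated division with remainder:
  a^2 - 25 = (-(1/2)a - 3)(-2a + 12) + (11)
  -2a + 12 = (-(2/11)a + 12/11)(11) + (0)
The last nonzero remainder is the constant 11, so the polynomials are coprime and gcd = 1.

1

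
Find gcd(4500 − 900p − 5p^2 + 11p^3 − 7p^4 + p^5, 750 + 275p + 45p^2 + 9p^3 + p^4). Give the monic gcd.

By polynomial division,
  p^5 − 7p^4 + 11p^3 − 5p^2 − 900p + 4500 = (p − 16)(p^4 + 9p^3 + 45p^2 + 275p + 750) + (110p^3 + 440p^2 + 2750p + 16500)
  p^4 + 9p^3 + 45p^2 + 275p + 750 = ((1/110)p + 1/22)(110p^3 + 440p^2 + 2750p + 16500) + (0)
Last nonzero remainder: 110p^3 + 440p^2 + 2750p + 16500. Dividing through by 110 gives the monic gcd p^3 + 4p^2 + 25p + 150.

150 + 25p + 4p^2 + p^3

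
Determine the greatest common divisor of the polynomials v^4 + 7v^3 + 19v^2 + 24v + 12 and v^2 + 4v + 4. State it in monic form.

v^2 + 4v + 4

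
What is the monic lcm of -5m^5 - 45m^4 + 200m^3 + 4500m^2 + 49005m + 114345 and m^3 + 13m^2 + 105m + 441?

m^6 + 16m^5 + 23m^4 - 1180m^3 - 16101m^2 - 91476m - 160083

By polynomial division,
  -5m^5 - 45m^4 + 200m^3 + 4500m^2 + 49005m + 114345 = (-5m^2 + 20m + 465)(m^3 + 13m^2 + 105m + 441) + (-1440m^2 - 8640m - 90720)
  m^3 + 13m^2 + 105m + 441 = (-(1/1440)m - 7/1440)(-1440m^2 - 8640m - 90720) + (0)
Last nonzero remainder: -1440m^2 - 8640m - 90720. Dividing through by -1440 gives the monic gcd m^2 + 6m + 63.
Then lcm(f, g) = f·g / gcd(f, g); expanding and making the result monic gives the answer.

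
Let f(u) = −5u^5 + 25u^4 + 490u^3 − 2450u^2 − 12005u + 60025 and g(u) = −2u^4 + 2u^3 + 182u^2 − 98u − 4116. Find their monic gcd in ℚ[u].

u^3 − 7u^2 − 49u + 343

By polynomial division,
  −5u^5 + 25u^4 + 490u^3 − 2450u^2 − 12005u + 60025 = ((5/2)u − 10)(−2u^4 + 2u^3 + 182u^2 − 98u − 4116) + (55u^3 − 385u^2 − 2695u + 18865)
  −2u^4 + 2u^3 + 182u^2 − 98u − 4116 = (−(2/55)u − 12/55)(55u^3 − 385u^2 − 2695u + 18865) + (0)
Last nonzero remainder: 55u^3 − 385u^2 − 2695u + 18865. Dividing through by 55 gives the monic gcd u^3 − 7u^2 − 49u + 343.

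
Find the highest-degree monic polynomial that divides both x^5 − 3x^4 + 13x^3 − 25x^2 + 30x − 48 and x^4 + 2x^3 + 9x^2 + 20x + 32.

x^2 − x + 8

By polynomial division,
  x^5 − 3x^4 + 13x^3 − 25x^2 + 30x − 48 = (x − 5)(x^4 + 2x^3 + 9x^2 + 20x + 32) + (14x^3 + 98x + 112)
  x^4 + 2x^3 + 9x^2 + 20x + 32 = ((1/14)x + 1/7)(14x^3 + 98x + 112) + (2x^2 − 2x + 16)
  14x^3 + 98x + 112 = (7x + 7)(2x^2 − 2x + 16) + (0)
Last nonzero remainder: 2x^2 − 2x + 16. Dividing through by 2 gives the monic gcd x^2 − x + 8.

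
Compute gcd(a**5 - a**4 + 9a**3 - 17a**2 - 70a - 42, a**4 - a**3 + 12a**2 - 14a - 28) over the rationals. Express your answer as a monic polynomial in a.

By polynomial division,
  a**5 - a**4 + 9a**3 - 17a**2 - 70a - 42 = (a)(a**4 - a**3 + 12a**2 - 14a - 28) + (-3a**3 - 3a**2 - 42a - 42)
  a**4 - a**3 + 12a**2 - 14a - 28 = (-(1/3)a + 2/3)(-3a**3 - 3a**2 - 42a - 42) + (0)
Last nonzero remainder: -3a**3 - 3a**2 - 42a - 42. Dividing through by -3 gives the monic gcd a**3 + a**2 + 14a + 14.

a**3 + a**2 + 14a + 14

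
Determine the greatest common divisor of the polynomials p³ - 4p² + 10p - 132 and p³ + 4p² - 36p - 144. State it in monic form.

Repeated division with remainder:
  p³ - 4p² + 10p - 132 = (p³ + 4p² - 36p - 144) + (-8p² + 46p + 12)
  p³ + 4p² - 36p - 144 = (-(1/8)p - 39/32)(-8p² + 46p + 12) + ((345/16)p - 1035/8)
  -8p² + 46p + 12 = (-(128/345)p - 32/345)((345/16)p - 1035/8) + (0)
Last nonzero remainder: (345/16)p - 1035/8. Dividing through by 345/16 gives the monic gcd p - 6.

p - 6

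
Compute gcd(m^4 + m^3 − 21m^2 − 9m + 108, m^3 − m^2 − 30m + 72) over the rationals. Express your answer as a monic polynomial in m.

Euclidean algorithm in ℚ[m]:
  m^4 + m^3 − 21m^2 − 9m + 108 = (m + 2)(m^3 − m^2 − 30m + 72) + (11m^2 − 21m − 36)
  m^3 − m^2 − 30m + 72 = ((1/11)m + 10/121)(11m^2 − 21m − 36) + (−(3024/121)m + 9072/121)
  11m^2 − 21m − 36 = (−(1331/3024)m − 121/252)(−(3024/121)m + 9072/121) + (0)
Last nonzero remainder: −(3024/121)m + 9072/121. Dividing through by −3024/121 gives the monic gcd m − 3.

m − 3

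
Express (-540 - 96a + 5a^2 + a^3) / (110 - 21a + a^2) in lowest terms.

(54 + 15a + a^2)/(-11 + a)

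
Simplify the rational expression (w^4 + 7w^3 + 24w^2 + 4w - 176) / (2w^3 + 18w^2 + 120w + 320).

(w^3 + 3w^2 + 12w - 44)/(2w^2 + 10w + 80)

Euclidean algorithm in ℚ[w]:
  w^4 + 7w^3 + 24w^2 + 4w - 176 = ((1/2)w - 1)(2w^3 + 18w^2 + 120w + 320) + (-18w^2 - 36w + 144)
  2w^3 + 18w^2 + 120w + 320 = (-(1/9)w - 7/9)(-18w^2 - 36w + 144) + (108w + 432)
  -18w^2 - 36w + 144 = (-(1/6)w + 1/3)(108w + 432) + (0)
Last nonzero remainder: 108w + 432. Dividing through by 108 gives the monic gcd w + 4.
Cancel w + 4 from numerator and denominator to get the reduced form.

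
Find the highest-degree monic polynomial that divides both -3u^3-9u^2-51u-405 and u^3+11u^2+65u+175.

Apply the Euclidean algorithm:
  -3u^3-9u^2-51u-405 = (-3)(u^3+11u^2+65u+175) + (24u^2+144u+120)
  u^3+11u^2+65u+175 = ((1/24)u+5/24)(24u^2+144u+120) + (30u+150)
  24u^2+144u+120 = ((4/5)u+4/5)(30u+150) + (0)
Last nonzero remainder: 30u+150. Dividing through by 30 gives the monic gcd u+5.

u+5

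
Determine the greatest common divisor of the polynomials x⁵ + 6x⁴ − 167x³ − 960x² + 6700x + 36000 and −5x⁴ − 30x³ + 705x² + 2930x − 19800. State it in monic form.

By polynomial division,
  x⁵ + 6x⁴ − 167x³ − 960x² + 6700x + 36000 = (−(1/5)x)(−5x⁴ − 30x³ + 705x² + 2930x − 19800) + (−26x³ − 374x² + 2740x + 36000)
  −5x⁴ − 30x³ + 705x² + 2930x − 19800 = ((5/26)x − 545/338)(−26x³ − 374x² + 2740x + 36000) + (−(71820/169)x² + (71820/169)x + 6463800/169)
  −26x³ − 374x² + 2740x + 36000 = ((2197/35910)x + 3380/3591)(−(71820/169)x² + (71820/169)x + 6463800/169) + (0)
Last nonzero remainder: −(71820/169)x² + (71820/169)x + 6463800/169. Dividing through by −71820/169 gives the monic gcd x² − x − 90.

x² − x − 90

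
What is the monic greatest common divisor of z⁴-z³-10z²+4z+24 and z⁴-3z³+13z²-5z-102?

z²-z-6

Euclidean algorithm in ℚ[z]:
  z⁴-z³-10z²+4z+24 = (z⁴-3z³+13z²-5z-102) + (2z³-23z²+9z+126)
  z⁴-3z³+13z²-5z-102 = ((1/2)z+17/4)(2z³-23z²+9z+126) + ((425/4)z²-(425/4)z-1275/2)
  2z³-23z²+9z+126 = ((8/425)z-84/425)((425/4)z²-(425/4)z-1275/2) + (0)
Last nonzero remainder: (425/4)z²-(425/4)z-1275/2. Dividing through by 425/4 gives the monic gcd z²-z-6.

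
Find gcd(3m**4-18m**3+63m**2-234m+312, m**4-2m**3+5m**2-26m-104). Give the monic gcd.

m**3-4m**2+13m-52

Repeated division with remainder:
  3m**4-18m**3+63m**2-234m+312 = (3)(m**4-2m**3+5m**2-26m-104) + (-12m**3+48m**2-156m+624)
  m**4-2m**3+5m**2-26m-104 = (-(1/12)m-1/6)(-12m**3+48m**2-156m+624) + (0)
Last nonzero remainder: -12m**3+48m**2-156m+624. Dividing through by -12 gives the monic gcd m**3-4m**2+13m-52.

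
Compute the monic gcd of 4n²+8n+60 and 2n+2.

1

Apply the Euclidean algorithm:
  4n²+8n+60 = (2n+2)(2n+2) + (56)
  2n+2 = ((1/28)n+1/28)(56) + (0)
The last nonzero remainder is the constant 56, so the polynomials are coprime and gcd = 1.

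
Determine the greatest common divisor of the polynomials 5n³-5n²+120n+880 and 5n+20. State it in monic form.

n+4

Repeated division with remainder:
  5n³-5n²+120n+880 = (n²-5n+44)(5n+20) + (0)
Last nonzero remainder: 5n+20. Dividing through by 5 gives the monic gcd n+4.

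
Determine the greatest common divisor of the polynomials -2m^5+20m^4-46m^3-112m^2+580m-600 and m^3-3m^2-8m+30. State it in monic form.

Apply the Euclidean algorithm:
  -2m^5+20m^4-46m^3-112m^2+580m-600 = (-2m^2+14m-20)(m^3-3m^2-8m+30) + (0)
The last nonzero remainder m^3-3m^2-8m+30 is already monic.

m^3-3m^2-8m+30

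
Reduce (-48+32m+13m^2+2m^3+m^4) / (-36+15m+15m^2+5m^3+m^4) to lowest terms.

(16+m^2)/(12+3m+m^2)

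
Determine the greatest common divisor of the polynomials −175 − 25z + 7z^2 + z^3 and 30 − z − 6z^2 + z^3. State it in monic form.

Apply the Euclidean algorithm:
  z^3 + 7z^2 − 25z − 175 = (z^3 − 6z^2 − z + 30) + (13z^2 − 24z − 205)
  z^3 − 6z^2 − z + 30 = ((1/13)z − 54/169)(13z^2 − 24z − 205) + ((1200/169)z − 6000/169)
  13z^2 − 24z − 205 = ((2197/1200)z + 6929/1200)((1200/169)z − 6000/169) + (0)
Last nonzero remainder: (1200/169)z − 6000/169. Dividing through by 1200/169 gives the monic gcd z − 5.

−5 + z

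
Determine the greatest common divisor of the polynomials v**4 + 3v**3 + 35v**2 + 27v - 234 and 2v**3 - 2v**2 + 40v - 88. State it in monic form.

v - 2

By polynomial division,
  v**4 + 3v**3 + 35v**2 + 27v - 234 = ((1/2)v + 2)(2v**3 - 2v**2 + 40v - 88) + (19v**2 - 9v - 58)
  2v**3 - 2v**2 + 40v - 88 = ((2/19)v - 20/361)(19v**2 - 9v - 58) + ((16464/361)v - 32928/361)
  19v**2 - 9v - 58 = ((6859/16464)v + 10469/16464)((16464/361)v - 32928/361) + (0)
Last nonzero remainder: (16464/361)v - 32928/361. Dividing through by 16464/361 gives the monic gcd v - 2.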